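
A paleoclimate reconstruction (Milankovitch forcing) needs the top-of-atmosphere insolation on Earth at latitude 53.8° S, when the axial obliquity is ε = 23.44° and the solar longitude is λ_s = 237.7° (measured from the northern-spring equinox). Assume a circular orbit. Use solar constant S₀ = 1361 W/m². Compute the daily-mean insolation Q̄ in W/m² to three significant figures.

Q̄ ≈ 455 W/m²

Solar declination: sin δ = sin ε · sin λ_s = sin 23.44° × sin 237.7° = -0.33624, so δ = -19.648°.
cos H₀ = −tan(-53.8°) tan(-19.648°) = -0.4878, H₀ = 2.0804 rad.
Bracket: H₀ sin φ sin δ + cos φ cos δ sin H₀ = 2.0804×-0.80696×-0.33624 + 0.59061×0.94178×0.87295 = 0.564480 + 0.485556 = 1.050036.
Q̄ = (S₀/π) × [bracket] = (1361/π) × 1.050036 = 454.9 W/m².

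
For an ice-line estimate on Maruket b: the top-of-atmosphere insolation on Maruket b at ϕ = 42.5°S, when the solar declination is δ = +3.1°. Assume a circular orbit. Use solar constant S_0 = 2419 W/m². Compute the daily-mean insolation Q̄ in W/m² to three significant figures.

Q̄ ≈ 523 W/m²

cos h₀ = −tan(-42.5°) tan(+3.100°) = 0.0496, h₀ = 1.5211 rad.
Bracket: h₀ sin ϕ sin δ + cos ϕ cos δ sin h₀ = 1.5211×-0.67559×0.05408 + 0.73728×0.99854×0.99877 = -0.055575 + 0.735298 = 0.679723.
Q̄ = (S_0/π) × [bracket] = (2419/π) × 0.679723 = 523.4 W/m².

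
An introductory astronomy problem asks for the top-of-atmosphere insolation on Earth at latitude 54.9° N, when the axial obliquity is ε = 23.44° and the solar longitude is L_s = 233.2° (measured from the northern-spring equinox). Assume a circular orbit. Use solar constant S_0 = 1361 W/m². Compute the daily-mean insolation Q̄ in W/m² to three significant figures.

Q̄ ≈ 86.3 W/m²

Solar declination: sin δ = sin ε · sin L_s = sin 23.44° × sin 233.2° = -0.31852, so δ = -18.574°.
cos h₀ = −tan(+54.9°) tan(-18.574°) = 0.4781, h₀ = 1.0723 rad.
Bracket: h₀ sin ϕ sin δ + cos ϕ cos δ sin h₀ = 1.0723×0.81815×-0.31852 + 0.57501×0.94792×0.87830 = -0.279438 + 0.478729 = 0.199291.
Q̄ = (S_0/π) × [bracket] = (1361/π) × 0.199291 = 86.34 W/m².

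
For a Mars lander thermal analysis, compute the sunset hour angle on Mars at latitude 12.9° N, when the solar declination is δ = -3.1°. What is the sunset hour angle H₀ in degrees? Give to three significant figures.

H₀ = 89.3°

cos H₀ = −tan φ · tan δ = −tan(+12.9°) × tan(-3.100°) = 0.0124, so H₀ = 1.5584 rad = 89.29°.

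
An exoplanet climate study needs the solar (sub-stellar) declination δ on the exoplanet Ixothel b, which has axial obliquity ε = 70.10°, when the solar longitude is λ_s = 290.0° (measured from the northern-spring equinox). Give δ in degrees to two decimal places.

δ = -62.08°

sin δ = sin ε · sin λ_s = sin 70.10° × sin 290.0° = -0.883582.
δ = arcsin(-0.883582) = -62.08°.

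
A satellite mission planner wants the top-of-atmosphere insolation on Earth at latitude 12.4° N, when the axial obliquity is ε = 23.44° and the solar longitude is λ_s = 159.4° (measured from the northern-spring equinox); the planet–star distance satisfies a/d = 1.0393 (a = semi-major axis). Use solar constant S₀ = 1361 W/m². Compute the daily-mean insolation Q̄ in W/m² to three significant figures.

Solar declination: sin δ = sin ε · sin λ_s = sin 23.44° × sin 159.4° = 0.13996, so δ = +8.045°.
cos H₀ = −tan(+12.4°) tan(+8.045°) = -0.0311, H₀ = 1.6019 rad.
Bracket: H₀ sin φ sin δ + cos φ cos δ sin H₀ = 1.6019×0.21474×0.13996 + 0.97667×0.99016×0.99952 = 0.048145 + 0.966595 = 1.014740.
Inverse-square distance factor (a/d)² = 1.0393² = 1.080144.
Q̄ = (S₀/π) × 1.080144 × [bracket] = (1361/π) × 1.080144 × 1.014740 = 474.8 W/m².

Q̄ ≈ 475 W/m²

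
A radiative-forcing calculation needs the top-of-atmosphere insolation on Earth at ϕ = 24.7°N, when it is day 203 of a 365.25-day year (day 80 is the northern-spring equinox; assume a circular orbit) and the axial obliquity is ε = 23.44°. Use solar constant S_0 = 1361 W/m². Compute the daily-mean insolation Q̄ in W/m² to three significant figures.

Solar longitude: L_s = 360° × (203 − 80)/365.25 = 121.232°.
sin δ = sin 23.44° × sin 121.232° = 0.34014, so δ = +19.885°.
cos h₀ = −tan(+24.7°) tan(+19.885°) = -0.1664, h₀ = 1.7379 rad.
Bracket: h₀ sin ϕ sin δ + cos ϕ cos δ sin h₀ = 1.7379×0.41787×0.34014 + 0.90851×0.94038×0.98606 = 0.247015 + 0.842435 = 1.089450.
Q̄ = (S_0/π) × [bracket] = (1361/π) × 1.089450 = 472.0 W/m².

Q̄ ≈ 472 W/m²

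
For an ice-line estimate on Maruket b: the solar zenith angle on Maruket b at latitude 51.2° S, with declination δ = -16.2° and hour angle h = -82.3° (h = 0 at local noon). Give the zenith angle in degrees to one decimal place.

cos θ_z = sin ϕ sin δ + cos ϕ cos δ cos h = 0.217428 + 0.080623 = 0.298051.
θ_z = arccos(0.298051) = 72.7°.

θ_z = 72.7°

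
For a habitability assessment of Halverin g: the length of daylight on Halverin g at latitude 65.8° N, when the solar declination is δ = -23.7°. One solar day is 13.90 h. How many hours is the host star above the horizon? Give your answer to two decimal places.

cos h₀ = −tan ϕ · tan δ = −tan(+65.8°) × tan(-23.700°) = 0.9768, so h₀ = 0.2161 rad = 12.38°.
Daylight = 2h₀/(2π) × 13.90 h = (0.2161/π) × 13.90 = 0.96 h.

0.96 h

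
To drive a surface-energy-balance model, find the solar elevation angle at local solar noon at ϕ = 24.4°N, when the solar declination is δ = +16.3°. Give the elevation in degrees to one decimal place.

At local noon the hour angle is zero, so the zenith angle equals |ϕ − δ| = |+24.4° − (+16.300°)| = 8.100°.
Elevation = 90° − 8.100° = 81.9°.

81.9°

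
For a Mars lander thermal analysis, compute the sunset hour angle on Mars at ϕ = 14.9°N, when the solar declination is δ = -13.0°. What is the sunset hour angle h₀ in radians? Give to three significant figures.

h₀ = 1.51 rad

cos h₀ = −tan ϕ · tan δ = −tan(+14.9°) × tan(-13.000°) = 0.0614, so h₀ = 1.5093 rad = 86.48°.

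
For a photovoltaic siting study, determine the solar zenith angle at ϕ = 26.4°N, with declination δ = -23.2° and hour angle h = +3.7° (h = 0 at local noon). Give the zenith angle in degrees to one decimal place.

cos θ_z = sin ϕ sin δ + cos ϕ cos δ cos h = -0.175160 + 0.821564 = 0.646404.
θ_z = arccos(0.646404) = 49.7°.

θ_z = 49.7°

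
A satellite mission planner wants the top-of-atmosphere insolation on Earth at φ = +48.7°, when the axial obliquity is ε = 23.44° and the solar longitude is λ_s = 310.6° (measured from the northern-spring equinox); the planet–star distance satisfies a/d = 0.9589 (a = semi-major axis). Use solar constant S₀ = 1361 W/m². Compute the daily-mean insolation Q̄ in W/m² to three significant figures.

Solar declination: sin δ = sin ε · sin λ_s = sin 23.44° × sin 310.6° = -0.30203, so δ = -17.580°.
cos H₀ = −tan(+48.7°) tan(-17.580°) = 0.3606, H₀ = 1.2018 rad.
Bracket: H₀ sin φ sin δ + cos φ cos δ sin H₀ = 1.2018×0.75126×-0.30203 + 0.66000×0.95330×0.93271 = -0.272692 + 0.586841 = 0.314149.
Inverse-square distance factor (a/d)² = 0.9589² = 0.919489.
Q̄ = (S₀/π) × 0.919489 × [bracket] = (1361/π) × 0.919489 × 0.314149 = 125.1 W/m².

Q̄ ≈ 125 W/m²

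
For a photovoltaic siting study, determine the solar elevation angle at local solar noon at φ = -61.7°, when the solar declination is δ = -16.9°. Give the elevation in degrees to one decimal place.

At local noon the hour angle is zero, so the zenith angle equals |φ − δ| = |-61.7° − (-16.900°)| = 44.800°.
Elevation = 90° − 44.800° = 45.2°.

45.2°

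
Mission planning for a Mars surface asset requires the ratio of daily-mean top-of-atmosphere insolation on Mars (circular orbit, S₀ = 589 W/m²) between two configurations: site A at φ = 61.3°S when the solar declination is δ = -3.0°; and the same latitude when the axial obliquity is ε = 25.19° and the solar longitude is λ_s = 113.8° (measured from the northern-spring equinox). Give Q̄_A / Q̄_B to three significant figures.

Q̄_A / Q̄_B ≈ 12.1

— Configuration A (φ=-61.3°):
cos H₀ = −tan(-61.3°) tan(-3.000°) = -0.0957, H₀ = 1.6667 rad.
Bracket: H₀ sin φ sin δ + cos φ cos δ sin H₀ = 1.6667×-0.87715×-0.05234 + 0.48022×0.99863×0.99541 = 0.076518 + 0.477361 = 0.553879.
Q̄ = (S₀/π) × [bracket] = (589/π) × 0.553879 = 103.84 W/m².
— Configuration B (φ=-61.3°):
Solar declination: sin δ = sin ε · sin λ_s = sin 25.19° × sin 113.8° = 0.38943, so δ = +22.919°.
cos H₀ = −tan(-61.3°) tan(+22.919°) = 0.7723, H₀ = 0.6884 rad.
Bracket: H₀ sin φ sin δ + cos φ cos δ sin H₀ = 0.6884×-0.87715×0.38943 + 0.48022×0.92106×0.63530 = -0.235150 + 0.281000 = 0.045850.
Q̄ = (S₀/π) × [bracket] = (589/π) × 0.045850 = 8.5962 W/m².
Ratio Q̄_A / Q̄_B = 103.84 / 8.5962 = 12.08.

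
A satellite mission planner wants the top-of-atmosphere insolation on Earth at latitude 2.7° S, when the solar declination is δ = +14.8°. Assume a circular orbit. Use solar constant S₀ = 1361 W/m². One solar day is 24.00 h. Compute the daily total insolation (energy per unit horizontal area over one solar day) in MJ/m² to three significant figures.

35.4 MJ/m²

cos H₀ = −tan(-2.7°) tan(+14.800°) = 0.0125, H₀ = 1.5583 rad.
Bracket: H₀ sin φ sin δ + cos φ cos δ sin H₀ = 1.5583×-0.04711×0.25545 + 0.99889×0.96682×0.99992 = -0.018753 + 0.965670 = 0.946917.
Q̄ = (S₀/π) × [bracket] = (1361/π) × 0.946917 = 410.22 W/m².
Daily total = Q̄ × 24.00 h × 3600 s/h = 410.22 × 24.00 × 3600 / 10⁶ = 35.44 MJ/m².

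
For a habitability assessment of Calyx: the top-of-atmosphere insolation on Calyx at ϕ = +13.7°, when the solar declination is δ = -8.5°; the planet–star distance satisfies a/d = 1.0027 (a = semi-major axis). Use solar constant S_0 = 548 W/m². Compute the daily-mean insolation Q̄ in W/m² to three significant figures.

Q̄ ≈ 159 W/m²

cos h₀ = −tan(+13.7°) tan(-8.500°) = 0.0364, h₀ = 1.5344 rad.
Bracket: h₀ sin ϕ sin δ + cos ϕ cos δ sin h₀ = 1.5344×0.23684×-0.14781 + 0.97155×0.98902×0.99934 = -0.053715 + 0.960248 = 0.906533.
Inverse-square distance factor (a/d)² = 1.0027² = 1.005407.
Q̄ = (S_0/π) × 1.005407 × [bracket] = (548/π) × 1.005407 × 0.906533 = 159.0 W/m².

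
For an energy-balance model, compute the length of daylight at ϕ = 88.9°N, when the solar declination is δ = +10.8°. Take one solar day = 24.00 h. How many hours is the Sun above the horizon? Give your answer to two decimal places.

Sunrise equation: cos h₀ = −tan ϕ · tan δ = -9.9349 ≤ −1, so the Sun never sets (polar day) and h₀ = π.
Daylight = 2h₀/(2π) × 24.00 h = (3.1416/π) × 24.00 = 24.00 h.

24.00 h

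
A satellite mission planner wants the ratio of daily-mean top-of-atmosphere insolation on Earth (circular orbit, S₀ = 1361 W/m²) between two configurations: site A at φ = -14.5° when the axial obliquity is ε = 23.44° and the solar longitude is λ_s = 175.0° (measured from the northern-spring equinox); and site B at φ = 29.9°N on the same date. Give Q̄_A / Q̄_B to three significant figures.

— Configuration A (φ=-14.5°):
Solar declination: sin δ = sin ε · sin λ_s = sin 23.44° × sin 175.0° = 0.03467, so δ = +1.987°.
cos H₀ = −tan(-14.5°) tan(+1.987°) = 0.0090, H₀ = 1.5618 rad.
Bracket: H₀ sin φ sin δ + cos φ cos δ sin H₀ = 1.5618×-0.25038×0.03467 + 0.96815×0.99940×0.99996 = -0.013557 + 0.967530 = 0.953973.
Q̄ = (S₀/π) × [bracket] = (1361/π) × 0.953973 = 413.28 W/m².
— Configuration B (φ=+29.9°):
cos H₀ = −tan(+29.9°) tan(+1.987°) = -0.0199, H₀ = 1.5907 rad.
Bracket: H₀ sin φ sin δ + cos φ cos δ sin H₀ = 1.5907×0.49849×0.03467 + 0.86690×0.99940×0.99980 = 0.027492 + 0.866207 = 0.893699.
Q̄ = (S₀/π) × [bracket] = (1361/π) × 0.893699 = 387.17 W/m².
Ratio Q̄_A / Q̄_B = 413.28 / 387.17 = 1.067.

Q̄_A / Q̄_B ≈ 1.07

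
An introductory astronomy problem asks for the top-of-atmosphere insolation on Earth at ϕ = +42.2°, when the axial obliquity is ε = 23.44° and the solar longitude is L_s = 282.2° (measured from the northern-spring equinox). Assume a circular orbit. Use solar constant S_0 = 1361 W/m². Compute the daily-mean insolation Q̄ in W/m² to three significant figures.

Q̄ ≈ 140 W/m²

Solar declination: sin δ = sin ε · sin L_s = sin 23.44° × sin 282.2° = -0.38880, so δ = -22.880°.
cos h₀ = −tan(+42.2°) tan(-22.880°) = 0.3827, h₀ = 1.1781 rad.
Bracket: h₀ sin ϕ sin δ + cos ϕ cos δ sin h₀ = 1.1781×0.67172×-0.38880 + 0.74080×0.92132×0.92389 = -0.307678 + 0.630568 = 0.322890.
Q̄ = (S_0/π) × [bracket] = (1361/π) × 0.322890 = 139.9 W/m².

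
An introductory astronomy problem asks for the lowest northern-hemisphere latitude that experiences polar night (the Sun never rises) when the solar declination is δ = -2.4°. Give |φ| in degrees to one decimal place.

Polar night requires cos H₀ = −tan φ tan δ ≥ 1, i.e. tan φ tan δ ≤ −1.
The boundary is |tan φ| · |tan δ| = 1, so |φ| = 90° − |δ| = 90° − 2.4° = 87.6° in the northern hemisphere.

|φ| = 87.6°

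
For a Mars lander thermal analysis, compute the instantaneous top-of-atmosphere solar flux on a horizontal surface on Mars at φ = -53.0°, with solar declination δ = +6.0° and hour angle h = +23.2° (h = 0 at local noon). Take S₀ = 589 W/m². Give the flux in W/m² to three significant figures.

275 W/m²

cos θ_z = sin φ sin δ + cos φ cos δ cos h = -0.083480 + 0.550119 = 0.466639.
Flux = S₀ · cos θ_z = 589 × 0.466639 = 274.9 W/m².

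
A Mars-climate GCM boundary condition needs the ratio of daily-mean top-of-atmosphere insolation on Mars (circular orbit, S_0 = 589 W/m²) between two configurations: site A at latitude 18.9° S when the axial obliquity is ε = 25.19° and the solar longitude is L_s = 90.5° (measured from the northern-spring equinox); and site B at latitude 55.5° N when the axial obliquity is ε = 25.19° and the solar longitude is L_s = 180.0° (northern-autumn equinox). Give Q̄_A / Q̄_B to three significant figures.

Q̄_A / Q̄_B ≈ 1.15

— Configuration A (ϕ=-18.9°):
Solar declination: sin δ = sin ε · sin L_s = sin 25.19° × sin 90.5° = 0.42561, so δ = +25.189°.
cos h₀ = −tan(-18.9°) tan(+25.189°) = 0.1610, h₀ = 1.4091 rad.
Bracket: h₀ sin ϕ sin δ + cos ϕ cos δ sin h₀ = 1.4091×-0.32392×0.42561 + 0.94609×0.90491×0.98695 = -0.194264 + 0.844954 = 0.650690.
Q̄ = (S_0/π) × [bracket] = (589/π) × 0.650690 = 121.99 W/m².
— Configuration B (ϕ=+55.5°):
Solar declination: sin δ = sin ε · sin L_s = sin 25.19° × sin 180.0° = 0.00000, so δ = +0.000°.
cos h₀ = −tan(+55.5°) tan(+0.000°) = -0.0000, h₀ = 1.5708 rad.
Bracket: h₀ sin ϕ sin δ + cos ϕ cos δ sin h₀ = 1.5708×0.82413×0.00000 + 0.56641×1.00000×1.00000 = 0.000000 + 0.566410 = 0.566410.
Q̄ = (S_0/π) × [bracket] = (589/π) × 0.566410 = 106.19 W/m².
Ratio Q̄_A / Q̄_B = 121.99 / 106.19 = 1.149.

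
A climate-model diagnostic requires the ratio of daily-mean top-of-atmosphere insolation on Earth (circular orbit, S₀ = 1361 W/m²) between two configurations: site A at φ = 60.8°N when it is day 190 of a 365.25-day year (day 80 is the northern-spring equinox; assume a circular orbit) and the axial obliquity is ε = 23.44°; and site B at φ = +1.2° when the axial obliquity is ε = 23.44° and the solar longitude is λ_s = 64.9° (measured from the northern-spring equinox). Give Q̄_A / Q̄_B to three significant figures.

Q̄_A / Q̄_B ≈ 1.16

— Configuration A (φ=+60.8°):
Solar longitude: λ_s = 360° × (190 − 80)/365.25 = 108.419°.
sin δ = sin 23.44° × sin 108.419° = 0.37741, so δ = +22.173°.
cos H₀ = −tan(+60.8°) tan(+22.173°) = -0.7292, H₀ = 2.3880 rad.
Bracket: H₀ sin φ sin δ + cos φ cos δ sin H₀ = 2.3880×0.87292×0.37741 + 0.48786×0.92605×0.68427 = 0.786724 + 0.309141 = 1.095865.
Q̄ = (S₀/π) × [bracket] = (1361/π) × 1.095865 = 474.75 W/m².
— Configuration B (φ=+1.2°):
Solar declination: sin δ = sin ε · sin λ_s = sin 23.44° × sin 64.9° = 0.36022, so δ = +21.114°.
cos H₀ = −tan(+1.2°) tan(+21.114°) = -0.0081, H₀ = 1.5789 rad.
Bracket: H₀ sin φ sin δ + cos φ cos δ sin H₀ = 1.5789×0.02094×0.36022 + 0.99978×0.93287×0.99997 = 0.011910 + 0.932637 = 0.944547.
Q̄ = (S₀/π) × [bracket] = (1361/π) × 0.944547 = 409.20 W/m².
Ratio Q̄_A / Q̄_B = 474.75 / 409.20 = 1.160.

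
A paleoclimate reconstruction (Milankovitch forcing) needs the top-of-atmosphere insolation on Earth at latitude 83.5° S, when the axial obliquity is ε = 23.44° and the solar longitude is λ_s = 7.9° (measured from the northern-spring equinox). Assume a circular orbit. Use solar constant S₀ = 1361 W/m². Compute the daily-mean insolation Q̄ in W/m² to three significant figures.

Q̄ ≈ 17.8 W/m²

Solar declination: sin δ = sin ε · sin λ_s = sin 23.44° × sin 7.9° = 0.05467, so δ = +3.134°.
cos H₀ = −tan(-83.5°) tan(+3.134°) = 0.4806, H₀ = 1.0695 rad.
Bracket: H₀ sin φ sin δ + cos φ cos δ sin H₀ = 1.0695×-0.99357×0.05467 + 0.11320×0.99850×0.87695 = -0.058094 + 0.099122 = 0.041028.
Q̄ = (S₀/π) × [bracket] = (1361/π) × 0.041028 = 17.77 W/m².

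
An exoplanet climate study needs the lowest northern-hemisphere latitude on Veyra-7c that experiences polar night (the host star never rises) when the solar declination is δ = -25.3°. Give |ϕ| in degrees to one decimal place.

|ϕ| = 64.7°

Polar night requires cos h₀ = −tan ϕ tan δ ≥ 1, i.e. tan ϕ tan δ ≤ −1.
The boundary is |tan ϕ| · |tan δ| = 1, so |ϕ| = 90° − |δ| = 90° − 25.3° = 64.7° in the northern hemisphere.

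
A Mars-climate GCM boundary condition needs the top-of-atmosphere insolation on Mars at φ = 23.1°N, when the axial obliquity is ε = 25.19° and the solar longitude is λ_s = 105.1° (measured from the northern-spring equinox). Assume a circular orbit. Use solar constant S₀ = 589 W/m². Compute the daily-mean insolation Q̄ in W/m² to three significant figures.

Solar declination: sin δ = sin ε · sin λ_s = sin 25.19° × sin 105.1° = 0.41093, so δ = +24.263°.
cos H₀ = −tan(+23.1°) tan(+24.263°) = -0.1923, H₀ = 1.7643 rad.
Bracket: H₀ sin φ sin δ + cos φ cos δ sin H₀ = 1.7643×0.39234×0.41093 + 0.91982×0.91167×0.98134 = 0.284448 + 0.822925 = 1.107373.
Q̄ = (S₀/π) × [bracket] = (589/π) × 1.107373 = 207.6 W/m².

Q̄ ≈ 208 W/m²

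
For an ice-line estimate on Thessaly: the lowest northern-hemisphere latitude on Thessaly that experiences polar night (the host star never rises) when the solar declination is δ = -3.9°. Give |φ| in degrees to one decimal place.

Polar night requires cos H₀ = −tan φ tan δ ≥ 1, i.e. tan φ tan δ ≤ −1.
The boundary is |tan φ| · |tan δ| = 1, so |φ| = 90° − |δ| = 90° − 3.9° = 86.1° in the northern hemisphere.

|φ| = 86.1°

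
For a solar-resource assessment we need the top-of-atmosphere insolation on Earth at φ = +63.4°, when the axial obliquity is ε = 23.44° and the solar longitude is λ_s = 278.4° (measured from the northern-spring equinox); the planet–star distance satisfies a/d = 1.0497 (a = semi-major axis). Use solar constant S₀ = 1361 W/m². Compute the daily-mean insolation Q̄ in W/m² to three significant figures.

Q̄ ≈ 10.3 W/m²

Solar declination: sin δ = sin ε · sin λ_s = sin 23.44° × sin 278.4° = -0.39352, so δ = -23.174°.
cos H₀ = −tan(+63.4°) tan(-23.174°) = 0.8548, H₀ = 0.5456 rad.
Bracket: H₀ sin φ sin δ + cos φ cos δ sin H₀ = 0.5456×0.89415×-0.39352 + 0.44776×0.91932×0.51893 = -0.191978 + 0.213610 = 0.021632.
Inverse-square distance factor (a/d)² = 1.0497² = 1.101870.
Q̄ = (S₀/π) × 1.101870 × [bracket] = (1361/π) × 1.101870 × 0.021632 = 10.33 W/m².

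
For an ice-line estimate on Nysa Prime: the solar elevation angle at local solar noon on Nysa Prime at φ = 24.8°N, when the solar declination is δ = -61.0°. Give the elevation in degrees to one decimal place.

At local noon the hour angle is zero, so the zenith angle equals |φ − δ| = |+24.8° − (-61.000°)| = 85.800°.
Elevation = 90° − 85.800° = 4.2°.

4.2°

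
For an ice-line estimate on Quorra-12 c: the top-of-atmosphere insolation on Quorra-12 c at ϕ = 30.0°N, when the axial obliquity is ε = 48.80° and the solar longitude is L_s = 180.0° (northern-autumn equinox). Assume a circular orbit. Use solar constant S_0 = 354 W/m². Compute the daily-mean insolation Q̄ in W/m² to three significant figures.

Q̄ ≈ 97.6 W/m²

Solar declination: sin δ = sin ε · sin L_s = sin 48.80° × sin 180.0° = 0.00000, so δ = +0.000°.
cos h₀ = −tan(+30.0°) tan(+0.000°) = -0.0000, h₀ = 1.5708 rad.
Bracket: h₀ sin ϕ sin δ + cos ϕ cos δ sin h₀ = 1.5708×0.50000×0.00000 + 0.86603×1.00000×1.00000 = 0.000000 + 0.866030 = 0.866030.
Q̄ = (S_0/π) × [bracket] = (354/π) × 0.866030 = 97.59 W/m².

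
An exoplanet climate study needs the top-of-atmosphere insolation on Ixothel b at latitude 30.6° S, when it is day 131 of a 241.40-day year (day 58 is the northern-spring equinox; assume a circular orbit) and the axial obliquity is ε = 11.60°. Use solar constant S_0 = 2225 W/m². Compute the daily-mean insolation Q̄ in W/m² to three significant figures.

Q̄ ≈ 495 W/m²

Solar longitude: L_s = 360° × (131 − 58)/241.40 = 108.865°.
sin δ = sin 11.60° × sin 108.865° = 0.19028, so δ = +10.969°.
cos h₀ = −tan(-30.6°) tan(+10.969°) = 0.1146, h₀ = 1.4559 rad.
Bracket: h₀ sin ϕ sin δ + cos ϕ cos δ sin h₀ = 1.4559×-0.50904×0.19028 + 0.86074×0.98173×0.99341 = -0.141019 + 0.839446 = 0.698427.
Q̄ = (S_0/π) × [bracket] = (2225/π) × 0.698427 = 494.7 W/m².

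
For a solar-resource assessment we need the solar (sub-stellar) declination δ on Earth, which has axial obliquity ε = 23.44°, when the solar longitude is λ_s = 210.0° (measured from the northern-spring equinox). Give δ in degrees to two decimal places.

sin δ = sin ε · sin λ_s = sin 23.44° × sin 210.0° = -0.198894.
δ = arcsin(-0.198894) = -11.47°.

δ = -11.47°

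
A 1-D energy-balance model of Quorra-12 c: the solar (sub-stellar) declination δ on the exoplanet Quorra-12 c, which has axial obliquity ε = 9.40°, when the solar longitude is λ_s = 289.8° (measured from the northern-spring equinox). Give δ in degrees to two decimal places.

sin δ = sin ε · sin λ_s = sin 9.40° × sin 289.8° = -0.153670.
δ = arcsin(-0.153670) = -8.84°.

δ = -8.84°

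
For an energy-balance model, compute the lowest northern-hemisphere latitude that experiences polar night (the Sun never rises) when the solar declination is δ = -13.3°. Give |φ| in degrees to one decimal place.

|φ| = 76.7°

Polar night requires cos H₀ = −tan φ tan δ ≥ 1, i.e. tan φ tan δ ≤ −1.
The boundary is |tan φ| · |tan δ| = 1, so |φ| = 90° − |δ| = 90° − 13.3° = 76.7° in the northern hemisphere.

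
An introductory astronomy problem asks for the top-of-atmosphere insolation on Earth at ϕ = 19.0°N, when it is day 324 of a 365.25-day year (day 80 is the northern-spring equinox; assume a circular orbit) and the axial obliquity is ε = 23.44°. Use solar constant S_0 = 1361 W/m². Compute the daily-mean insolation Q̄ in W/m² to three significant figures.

Q̄ ≈ 311 W/m²

Solar longitude: L_s = 360° × (324 − 80)/365.25 = 240.493°.
sin δ = sin 23.44° × sin 240.493° = -0.34619, so δ = -20.255°.
cos h₀ = −tan(+19.0°) tan(-20.255°) = 0.1271, h₀ = 1.4434 rad.
Bracket: h₀ sin ϕ sin δ + cos ϕ cos δ sin h₀ = 1.4434×0.32557×-0.34619 + 0.94552×0.93816×0.99189 = -0.162684 + 0.879855 = 0.717171.
Q̄ = (S_0/π) × [bracket] = (1361/π) × 0.717171 = 310.7 W/m².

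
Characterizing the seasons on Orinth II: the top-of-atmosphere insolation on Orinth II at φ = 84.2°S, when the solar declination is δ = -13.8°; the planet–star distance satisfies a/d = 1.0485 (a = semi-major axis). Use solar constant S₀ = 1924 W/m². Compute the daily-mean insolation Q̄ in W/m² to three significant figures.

cos H₀ = −tan(-84.2°) tan(-13.800°) = -2.4181 ≤ −1 ⇒ polar day, H₀ = π.
Bracket: H₀ sin φ sin δ + cos φ cos δ sin H₀ = 3.1416×-0.99488×-0.23853 + 0.10106×0.97113×0.00000 = 0.745529 + 0.000000 = 0.745529.
Inverse-square distance factor (a/d)² = 1.0485² = 1.099352.
Q̄ = (S₀/π) × 1.099352 × [bracket] = (1924/π) × 1.099352 × 0.745529 = 501.9 W/m².

Q̄ ≈ 502 W/m²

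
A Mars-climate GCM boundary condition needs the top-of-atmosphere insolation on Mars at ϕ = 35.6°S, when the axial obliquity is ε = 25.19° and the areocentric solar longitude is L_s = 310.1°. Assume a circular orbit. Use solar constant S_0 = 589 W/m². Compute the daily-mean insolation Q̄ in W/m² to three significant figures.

sin δ = sin 25.19° × sin 310.1° = -0.32557, so δ = -19.000°.
cos h₀ = −tan(-35.6°) tan(-19.000°) = -0.2465, h₀ = 1.8199 rad.
Bracket: h₀ sin ϕ sin δ + cos ϕ cos δ sin h₀ = 1.8199×-0.58212×-0.32557 + 0.81310×0.94552×0.96914 = 0.344909 + 0.745077 = 1.089986.
Q̄ = (S_0/π) × [bracket] = (589/π) × 1.089986 = 204.4 W/m².

Q̄ ≈ 204 W/m²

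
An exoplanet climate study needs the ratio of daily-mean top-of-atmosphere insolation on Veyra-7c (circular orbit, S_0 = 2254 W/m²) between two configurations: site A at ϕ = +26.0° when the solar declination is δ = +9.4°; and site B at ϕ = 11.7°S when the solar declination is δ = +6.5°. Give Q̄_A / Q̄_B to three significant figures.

— Configuration A (ϕ=+26.0°):
cos h₀ = −tan(+26.0°) tan(+9.400°) = -0.0807, h₀ = 1.6516 rad.
Bracket: h₀ sin ϕ sin δ + cos ϕ cos δ sin h₀ = 1.6516×0.43837×0.16333 + 0.89879×0.98657×0.99673 = 0.118253 + 0.883820 = 1.002073.
Q̄ = (S_0/π) × [bracket] = (2254/π) × 1.002073 = 718.96 W/m².
— Configuration B (ϕ=-11.7°):
cos h₀ = −tan(-11.7°) tan(+6.500°) = 0.0236, h₀ = 1.5472 rad.
Bracket: h₀ sin ϕ sin δ + cos ϕ cos δ sin h₀ = 1.5472×-0.20279×0.11320 + 0.97922×0.99357×0.99972 = -0.035517 + 0.972651 = 0.937134.
Q̄ = (S_0/π) × [bracket] = (2254/π) × 0.937134 = 672.37 W/m².
Ratio Q̄_A / Q̄_B = 718.96 / 672.37 = 1.069.

Q̄_A / Q̄_B ≈ 1.07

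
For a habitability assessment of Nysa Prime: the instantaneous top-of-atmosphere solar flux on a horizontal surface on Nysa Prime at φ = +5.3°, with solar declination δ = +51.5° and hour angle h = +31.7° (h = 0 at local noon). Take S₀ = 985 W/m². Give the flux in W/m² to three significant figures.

cos θ_z = sin φ sin δ + cos φ cos δ cos h = 0.072290 + 0.527378 = 0.599668.
Flux = S₀ · cos θ_z = 985 × 0.599668 = 590.7 W/m².

591 W/m²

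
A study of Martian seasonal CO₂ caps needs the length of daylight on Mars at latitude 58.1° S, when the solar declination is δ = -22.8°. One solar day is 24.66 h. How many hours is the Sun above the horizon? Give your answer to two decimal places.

18.15 h

cos h₀ = −tan ϕ · tan δ = −tan(-58.1°) × tan(-22.800°) = -0.6753, so h₀ = 2.3122 rad = 132.48°.
Daylight = 2h₀/(2π) × 24.66 h = (2.3122/π) × 24.66 = 18.15 h.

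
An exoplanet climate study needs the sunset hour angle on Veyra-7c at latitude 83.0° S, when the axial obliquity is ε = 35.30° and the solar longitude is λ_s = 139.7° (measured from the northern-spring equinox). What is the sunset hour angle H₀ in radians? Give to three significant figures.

H₀ = 0.00 rad

Solar declination: sin δ = sin ε · sin λ_s = sin 35.30° × sin 139.7° = 0.37375, so δ = +21.947°.
cos H₀ = −tan φ · tan δ = 3.2818 ≥ 1, so the host star never rises (polar night) and H₀ = 0.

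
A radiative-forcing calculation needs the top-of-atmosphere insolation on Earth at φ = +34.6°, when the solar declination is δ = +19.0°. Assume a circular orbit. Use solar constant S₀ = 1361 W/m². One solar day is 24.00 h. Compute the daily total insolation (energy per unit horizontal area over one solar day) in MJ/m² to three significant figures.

cos H₀ = −tan(+34.6°) tan(+19.000°) = -0.2375, H₀ = 1.8106 rad.
Bracket: H₀ sin φ sin δ + cos φ cos δ sin H₀ = 1.8106×0.56784×0.32557 + 0.82314×0.94552×0.97138 = 0.334729 + 0.756021 = 1.090750.
Q̄ = (S₀/π) × [bracket] = (1361/π) × 1.090750 = 472.53 W/m².
Daily total = Q̄ × 24.00 h × 3600 s/h = 472.53 × 24.00 × 3600 / 10⁶ = 40.83 MJ/m².

40.8 MJ/m²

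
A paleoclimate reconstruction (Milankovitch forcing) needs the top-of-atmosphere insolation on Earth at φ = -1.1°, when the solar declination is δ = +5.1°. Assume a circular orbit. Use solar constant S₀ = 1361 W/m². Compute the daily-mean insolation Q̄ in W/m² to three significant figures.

Q̄ ≈ 430 W/m²

cos H₀ = −tan(-1.1°) tan(+5.100°) = 0.0017, H₀ = 1.5691 rad.
Bracket: H₀ sin φ sin δ + cos φ cos δ sin H₀ = 1.5691×-0.01920×0.08889 + 0.99982×0.99604×1.00000 = -0.002678 + 0.995861 = 0.993183.
Q̄ = (S₀/π) × [bracket] = (1361/π) × 0.993183 = 430.3 W/m².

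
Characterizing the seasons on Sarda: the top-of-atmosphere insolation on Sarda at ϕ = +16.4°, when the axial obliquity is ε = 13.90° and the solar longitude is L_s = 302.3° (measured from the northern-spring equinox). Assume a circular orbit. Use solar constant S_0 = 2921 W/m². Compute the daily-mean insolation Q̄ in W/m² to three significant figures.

Solar declination: sin δ = sin ε · sin L_s = sin 13.90° × sin 302.3° = -0.20306, so δ = -11.716°.
cos h₀ = −tan(+16.4°) tan(-11.716°) = 0.0610, h₀ = 1.5097 rad.
Bracket: h₀ sin ϕ sin δ + cos ϕ cos δ sin h₀ = 1.5097×0.28234×-0.20306 + 0.95931×0.97917×0.99814 = -0.086554 + 0.937580 = 0.851026.
Q̄ = (S_0/π) × [bracket] = (2921/π) × 0.851026 = 791.3 W/m².

Q̄ ≈ 791 W/m²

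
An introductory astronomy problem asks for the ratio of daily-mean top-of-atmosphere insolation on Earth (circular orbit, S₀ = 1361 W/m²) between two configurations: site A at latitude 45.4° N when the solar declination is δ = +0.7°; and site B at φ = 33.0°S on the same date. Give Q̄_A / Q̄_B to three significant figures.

Q̄_A / Q̄_B ≈ 0.864

— Configuration A (φ=+45.4°):
cos H₀ = −tan(+45.4°) tan(+0.700°) = -0.0124, H₀ = 1.5832 rad.
Bracket: H₀ sin φ sin δ + cos φ cos δ sin H₀ = 1.5832×0.71203×0.01222 + 0.70215×0.99993×0.99992 = 0.013775 + 0.702045 = 0.715820.
Q̄ = (S₀/π) × [bracket] = (1361/π) × 0.715820 = 310.11 W/m².
— Configuration B (φ=-33.0°):
cos H₀ = −tan(-33.0°) tan(+0.700°) = 0.0079, H₀ = 1.5629 rad.
Bracket: H₀ sin φ sin δ + cos φ cos δ sin H₀ = 1.5629×-0.54464×0.01222 + 0.83867×0.99993×0.99997 = -0.010402 + 0.838586 = 0.828184.
Q̄ = (S₀/π) × [bracket] = (1361/π) × 0.828184 = 358.79 W/m².
Ratio Q̄_A / Q̄_B = 310.11 / 358.79 = 0.8643.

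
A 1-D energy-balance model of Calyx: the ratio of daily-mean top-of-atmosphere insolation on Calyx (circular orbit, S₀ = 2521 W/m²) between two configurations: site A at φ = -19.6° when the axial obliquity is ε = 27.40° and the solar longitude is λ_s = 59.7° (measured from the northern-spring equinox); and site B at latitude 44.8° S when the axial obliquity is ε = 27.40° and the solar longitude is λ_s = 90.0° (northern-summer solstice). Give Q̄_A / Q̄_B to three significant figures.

— Configuration A (φ=-19.6°):
Solar declination: sin δ = sin ε · sin λ_s = sin 27.40° × sin 59.7° = 0.39733, so δ = +23.412°.
cos H₀ = −tan(-19.6°) tan(+23.412°) = 0.1542, H₀ = 1.4160 rad.
Bracket: H₀ sin φ sin δ + cos φ cos δ sin H₀ = 1.4160×-0.33545×0.39733 + 0.94206×0.91767×0.98804 = -0.188731 + 0.854161 = 0.665430.
Q̄ = (S₀/π) × [bracket] = (2521/π) × 0.665430 = 533.98 W/m².
— Configuration B (φ=-44.8°):
Solar declination: sin δ = sin ε · sin λ_s = sin 27.40° × sin 90.0° = 0.46020, so δ = +27.400°.
cos H₀ = −tan(-44.8°) tan(+27.400°) = 0.5147, H₀ = 1.0301 rad.
Bracket: H₀ sin φ sin δ + cos φ cos δ sin H₀ = 1.0301×-0.70463×0.46020 + 0.70957×0.88782×0.85734 = -0.334031 + 0.540099 = 0.206068.
Q̄ = (S₀/π) × [bracket] = (2521/π) × 0.206068 = 165.36 W/m².
Ratio Q̄_A / Q̄_B = 533.98 / 165.36 = 3.229.

Q̄_A / Q̄_B ≈ 3.23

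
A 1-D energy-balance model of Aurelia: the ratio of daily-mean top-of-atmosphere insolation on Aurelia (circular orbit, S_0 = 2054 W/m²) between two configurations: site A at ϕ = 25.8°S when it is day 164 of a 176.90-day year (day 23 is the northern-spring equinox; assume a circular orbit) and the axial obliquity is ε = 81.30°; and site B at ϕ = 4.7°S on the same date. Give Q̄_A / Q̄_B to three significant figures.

Q̄_A / Q̄_B ≈ 2.84

— Configuration A (ϕ=-25.8°):
Solar longitude: L_s = 360° × (164 − 23)/176.90 = 286.942°.
sin δ = sin 81.30° × sin 286.942° = -0.94559, so δ = -71.013°.
cos h₀ = −tan(-25.8°) tan(-71.013°) = -1.4050 ≤ −1 ⇒ polar day, h₀ = π.
Bracket: h₀ sin ϕ sin δ + cos ϕ cos δ sin h₀ = 3.1416×-0.43523×-0.94559 + 0.90032×0.32535×0.00000 = 1.292923 + 0.000000 = 1.292923.
Q̄ = (S_0/π) × [bracket] = (2054/π) × 1.292923 = 845.32 W/m².
— Configuration B (ϕ=-4.7°):
cos h₀ = −tan(-4.7°) tan(-71.013°) = -0.2390, h₀ = 1.8121 rad.
Bracket: h₀ sin ϕ sin δ + cos ϕ cos δ sin h₀ = 1.8121×-0.08194×-0.94559 + 0.99664×0.32535×0.97103 = 0.140404 + 0.314863 = 0.455267.
Q̄ = (S_0/π) × [bracket] = (2054/π) × 0.455267 = 297.66 W/m².
Ratio Q̄_A / Q̄_B = 845.32 / 297.66 = 2.840.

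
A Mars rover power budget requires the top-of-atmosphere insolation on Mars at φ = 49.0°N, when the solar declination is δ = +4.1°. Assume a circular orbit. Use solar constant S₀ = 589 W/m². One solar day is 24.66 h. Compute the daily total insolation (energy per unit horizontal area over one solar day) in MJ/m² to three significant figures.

12.3 MJ/m²

cos H₀ = −tan(+49.0°) tan(+4.100°) = -0.0825, H₀ = 1.6533 rad.
Bracket: H₀ sin φ sin δ + cos φ cos δ sin H₀ = 1.6533×0.75471×0.07150 + 0.65606×0.99744×0.99659 = 0.089215 + 0.652149 = 0.741364.
Q̄ = (S₀/π) × [bracket] = (589/π) × 0.741364 = 138.99 W/m².
Daily total = Q̄ × 24.66 h × 3600 s/h = 138.99 × 24.66 × 3600 / 10⁶ = 12.34 MJ/m².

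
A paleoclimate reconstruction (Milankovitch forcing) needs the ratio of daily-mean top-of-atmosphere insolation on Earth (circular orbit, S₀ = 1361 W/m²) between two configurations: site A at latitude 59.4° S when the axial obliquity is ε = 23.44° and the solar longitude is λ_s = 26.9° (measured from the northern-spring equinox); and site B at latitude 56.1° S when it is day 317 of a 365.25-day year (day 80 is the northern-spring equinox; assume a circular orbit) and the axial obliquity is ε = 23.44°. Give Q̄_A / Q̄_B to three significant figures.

— Configuration A (φ=-59.4°):
Solar declination: sin δ = sin ε · sin λ_s = sin 23.44° × sin 26.9° = 0.17997, so δ = +10.368°.
cos H₀ = −tan(-59.4°) tan(+10.368°) = 0.3094, H₀ = 1.2563 rad.
Bracket: H₀ sin φ sin δ + cos φ cos δ sin H₀ = 1.2563×-0.86074×0.17997 + 0.50904×0.98367×0.95094 = -0.194610 + 0.476162 = 0.281552.
Q̄ = (S₀/π) × [bracket] = (1361/π) × 0.281552 = 121.97 W/m².
— Configuration B (φ=-56.1°):
Solar longitude: λ_s = 360° × (317 − 80)/365.25 = 233.593°.
sin δ = sin 23.44° × sin 233.593° = -0.32015, so δ = -18.672°.
cos H₀ = −tan(-56.1°) tan(-18.672°) = -0.5029, H₀ = 2.0978 rad.
Bracket: H₀ sin φ sin δ + cos φ cos δ sin H₀ = 2.0978×-0.83001×-0.32015 + 0.55775×0.94737×0.86434 = 0.557444 + 0.456713 = 1.014157.
Q̄ = (S₀/π) × [bracket] = (1361/π) × 1.014157 = 439.35 W/m².
Ratio Q̄_A / Q̄_B = 121.97 / 439.35 = 0.2776.

Q̄_A / Q̄_B ≈ 0.278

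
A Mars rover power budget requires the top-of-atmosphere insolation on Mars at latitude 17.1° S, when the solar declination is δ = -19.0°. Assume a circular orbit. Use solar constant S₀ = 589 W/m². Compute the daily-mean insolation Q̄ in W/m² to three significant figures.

Q̄ ≈ 199 W/m²

cos H₀ = −tan(-17.1°) tan(-19.000°) = -0.1059, H₀ = 1.6769 rad.
Bracket: H₀ sin φ sin δ + cos φ cos δ sin H₀ = 1.6769×-0.29404×-0.32557 + 0.95579×0.94552×0.99437 = 0.160531 + 0.898631 = 1.059162.
Q̄ = (S₀/π) × [bracket] = (589/π) × 1.059162 = 198.6 W/m².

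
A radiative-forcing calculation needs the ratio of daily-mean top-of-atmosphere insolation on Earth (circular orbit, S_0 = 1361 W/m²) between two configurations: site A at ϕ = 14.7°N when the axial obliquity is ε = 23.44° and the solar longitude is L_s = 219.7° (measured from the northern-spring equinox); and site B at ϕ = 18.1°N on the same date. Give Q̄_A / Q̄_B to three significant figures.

Q̄_A / Q̄_B ≈ 1.05

— Configuration A (ϕ=+14.7°):
Solar declination: sin δ = sin ε · sin L_s = sin 23.44° × sin 219.7° = -0.25409, so δ = -14.720°.
cos h₀ = −tan(+14.7°) tan(-14.720°) = 0.0689, h₀ = 1.5018 rad.
Bracket: h₀ sin ϕ sin δ + cos ϕ cos δ sin h₀ = 1.5018×0.25376×-0.25409 + 0.96727×0.96718×0.99762 = -0.096833 + 0.933298 = 0.836465.
Q̄ = (S_0/π) × [bracket] = (1361/π) × 0.836465 = 362.37 W/m².
— Configuration B (ϕ=+18.1°):
cos h₀ = −tan(+18.1°) tan(-14.720°) = 0.0859, h₀ = 1.4848 rad.
Bracket: h₀ sin ϕ sin δ + cos ϕ cos δ sin h₀ = 1.4848×0.31068×-0.25409 + 0.95052×0.96718×0.99631 = -0.117211 + 0.915932 = 0.798721.
Q̄ = (S_0/π) × [bracket] = (1361/π) × 0.798721 = 346.02 W/m².
Ratio Q̄_A / Q̄_B = 362.37 / 346.02 = 1.047.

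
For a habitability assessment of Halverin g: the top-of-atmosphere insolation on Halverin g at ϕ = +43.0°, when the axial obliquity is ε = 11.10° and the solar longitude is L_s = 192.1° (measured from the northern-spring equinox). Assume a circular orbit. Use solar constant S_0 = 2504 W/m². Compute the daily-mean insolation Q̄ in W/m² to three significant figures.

Solar declination: sin δ = sin ε · sin L_s = sin 11.10° × sin 192.1° = -0.04036, so δ = -2.313°.
cos h₀ = −tan(+43.0°) tan(-2.313°) = 0.0377, h₀ = 1.5331 rad.
Bracket: h₀ sin ϕ sin δ + cos ϕ cos δ sin h₀ = 1.5331×0.68200×-0.04036 + 0.73135×0.99919×0.99929 = -0.042199 + 0.730239 = 0.688040.
Q̄ = (S_0/π) × [bracket] = (2504/π) × 0.688040 = 548.4 W/m².

Q̄ ≈ 548 W/m²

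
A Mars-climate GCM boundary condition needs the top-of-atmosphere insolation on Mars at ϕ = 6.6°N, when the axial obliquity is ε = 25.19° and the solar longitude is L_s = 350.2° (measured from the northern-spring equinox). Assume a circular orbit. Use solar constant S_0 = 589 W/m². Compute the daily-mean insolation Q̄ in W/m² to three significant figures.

Q̄ ≈ 183 W/m²

Solar declination: sin δ = sin ε · sin L_s = sin 25.19° × sin 350.2° = -0.07244, so δ = -4.154°.
cos h₀ = −tan(+6.6°) tan(-4.154°) = 0.0084, h₀ = 1.5624 rad.
Bracket: h₀ sin ϕ sin δ + cos ϕ cos δ sin h₀ = 1.5624×0.11494×-0.07244 + 0.99337×0.99737×0.99996 = -0.013009 + 0.990718 = 0.977709.
Q̄ = (S_0/π) × [bracket] = (589/π) × 0.977709 = 183.3 W/m².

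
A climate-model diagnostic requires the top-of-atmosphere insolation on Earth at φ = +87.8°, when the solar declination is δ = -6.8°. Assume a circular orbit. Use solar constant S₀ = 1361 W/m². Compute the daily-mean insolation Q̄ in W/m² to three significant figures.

cos H₀ = −tan(+87.8°) tan(-6.800°) = 3.1040 ≥ 1 ⇒ polar night, H₀ = 0 and Q̄ = 0.

Q̄ ≈ 0.00 W/m²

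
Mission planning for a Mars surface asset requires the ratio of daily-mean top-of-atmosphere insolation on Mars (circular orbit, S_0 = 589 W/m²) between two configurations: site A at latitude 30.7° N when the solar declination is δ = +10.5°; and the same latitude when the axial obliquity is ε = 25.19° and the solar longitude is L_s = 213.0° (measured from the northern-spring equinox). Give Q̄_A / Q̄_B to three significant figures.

Q̄_A / Q̄_B ≈ 1.51

— Configuration A (ϕ=+30.7°):
cos h₀ = −tan(+30.7°) tan(+10.500°) = -0.1100, h₀ = 1.6811 rad.
Bracket: h₀ sin ϕ sin δ + cos ϕ cos δ sin h₀ = 1.6811×0.51054×0.18224 + 0.85985×0.98325×0.99393 = 0.156411 + 0.840316 = 0.996727.
Q̄ = (S_0/π) × [bracket] = (589/π) × 0.996727 = 186.87 W/m².
— Configuration B (ϕ=+30.7°):
Solar declination: sin δ = sin ε · sin L_s = sin 25.19° × sin 213.0° = -0.23181, so δ = -13.404°.
cos h₀ = −tan(+30.7°) tan(-13.404°) = 0.1415, h₀ = 1.4288 rad.
Bracket: h₀ sin ϕ sin δ + cos ϕ cos δ sin h₀ = 1.4288×0.51054×-0.23181 + 0.85985×0.97276×0.98994 = -0.169096 + 0.828013 = 0.658917.
Q̄ = (S_0/π) × [bracket] = (589/π) × 0.658917 = 123.54 W/m².
Ratio Q̄_A / Q̄_B = 186.87 / 123.54 = 1.513.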